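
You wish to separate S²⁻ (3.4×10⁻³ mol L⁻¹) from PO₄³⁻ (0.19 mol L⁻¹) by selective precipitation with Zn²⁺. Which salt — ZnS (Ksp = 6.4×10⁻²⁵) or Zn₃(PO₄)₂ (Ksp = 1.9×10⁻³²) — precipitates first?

ZnS

Each salt precipitates once Q = Ksp for that salt.
For ZnS: [Zn²⁺] = (Ksp/[S²⁻]) = 1.9×10⁻²² mol L⁻¹
For Zn₃(PO₄)₂: [Zn²⁺] = (Ksp/[PO₄³⁻]^2)^(1/3) = 8.1×10⁻¹¹ mol L⁻¹
Since ZnS needs less Zn²⁺ to reach saturation, it precipitates first.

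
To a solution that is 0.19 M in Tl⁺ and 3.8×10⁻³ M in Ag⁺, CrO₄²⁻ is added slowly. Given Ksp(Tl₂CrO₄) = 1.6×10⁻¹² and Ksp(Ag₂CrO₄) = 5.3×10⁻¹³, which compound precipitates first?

Tl₂CrO₄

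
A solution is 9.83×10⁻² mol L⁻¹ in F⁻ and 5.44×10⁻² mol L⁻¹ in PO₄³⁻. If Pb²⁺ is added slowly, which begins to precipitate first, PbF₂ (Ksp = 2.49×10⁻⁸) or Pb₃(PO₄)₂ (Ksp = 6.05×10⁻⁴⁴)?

Pb₃(PO₄)₂

Each salt precipitates once Q = Ksp for that salt.
For PbF₂: [Pb²⁺] = (Ksp/[F⁻]^2) = 2.58×10⁻⁶ mol L⁻¹
For Pb₃(PO₄)₂: [Pb²⁺] = (Ksp/[PO₄³⁻]^2)^(1/3) = 2.73×10⁻¹⁴ mol L⁻¹
Pb₃(PO₄)₂ requires the lower [Pb²⁺], so it precipitates first.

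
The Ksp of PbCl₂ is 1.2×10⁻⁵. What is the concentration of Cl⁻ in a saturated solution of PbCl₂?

PbCl₂(s) ⇌ Pb²⁺(aq) + 2 Cl⁻(aq)
Call the molar solubility s, so that [Pb²⁺] = s and [Cl⁻] = 2s.
Ksp = [Pb²⁺][Cl⁻]^2 = s · (2s)^2 = 4s^3 = 1.2×10⁻⁵
s = 1.4×10⁻² mol/L
[Cl⁻] = 2s = 2.9×10⁻² mol/L

2.9×10⁻² M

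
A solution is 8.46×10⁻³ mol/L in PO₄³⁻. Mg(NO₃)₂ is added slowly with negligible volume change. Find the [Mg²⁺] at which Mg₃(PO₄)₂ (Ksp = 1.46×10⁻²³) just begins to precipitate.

5.89×10⁻⁷ M

Precipitation begins when Q = Ksp.
Mg₃(PO₄)₂(s) ⇌ 3 Mg²⁺(aq) + 2 PO₄³⁻(aq)
Ksp = [Mg²⁺]^3[PO₄³⁻]^2 = [Mg²⁺]^3(8.46×10⁻³)^2
[Mg²⁺]^3 = 1.46×10⁻²³ / (8.46×10⁻³)^2 = 2.04×10⁻¹⁹
[Mg²⁺] = 5.89×10⁻⁷ mol/L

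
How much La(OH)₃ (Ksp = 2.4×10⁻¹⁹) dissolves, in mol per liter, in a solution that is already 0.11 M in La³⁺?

4.3×10⁻⁷ M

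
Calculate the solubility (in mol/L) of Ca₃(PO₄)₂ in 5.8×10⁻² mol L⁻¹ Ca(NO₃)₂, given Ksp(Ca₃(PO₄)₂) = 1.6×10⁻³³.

Ca₃(PO₄)₂(s) ⇌ 3 Ca²⁺(aq) + 2 PO₄³⁻(aq)
Let s be the solubility of Ca₃(PO₄)₂ here. The common ion gives [Ca²⁺] ≈ 5.8×10⁻² mol L⁻¹, and [PO₄³⁻] = 2s.
Ksp = [Ca²⁺]^3[PO₄³⁻]^2 = (5.8×10⁻²)^3(2s)^2
(2s)^2 = 1.6×10⁻³³ / (5.8×10⁻²)^3 = 8.2×10⁻³⁰
s = 1.4×10⁻¹⁵ mol L⁻¹

1.4×10⁻¹⁵ M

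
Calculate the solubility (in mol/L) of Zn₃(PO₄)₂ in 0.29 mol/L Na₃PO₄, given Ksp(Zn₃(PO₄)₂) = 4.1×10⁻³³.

1.2×10⁻¹¹ M

Zn₃(PO₄)₂(s) ⇌ 3 Zn²⁺(aq) + 2 PO₄³⁻(aq)
Let s be the solubility of Zn₃(PO₄)₂ here. The common ion gives [PO₄³⁻] ≈ 0.29 mol/L, and [Zn²⁺] = 3s.
Ksp = [Zn²⁺]^3[PO₄³⁻]^2 = (3s)^3(0.29)^2
(3s)^3 = 4.1×10⁻³³ / (0.29)^2 = 4.9×10⁻³²
s = 1.2×10⁻¹¹ mol/L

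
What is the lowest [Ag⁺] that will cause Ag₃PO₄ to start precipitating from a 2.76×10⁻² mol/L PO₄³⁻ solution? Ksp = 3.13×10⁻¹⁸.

The threshold for precipitation is Q = Ksp.
Ag₃PO₄(s) ⇌ 3 Ag⁺(aq) + PO₄³⁻(aq)
Ksp = [Ag⁺]^3[PO₄³⁻] = [Ag⁺]^3(2.76×10⁻²)
[Ag⁺]^3 = 3.13×10⁻¹⁸ / (2.76×10⁻²) = 1.13×10⁻¹⁶
[Ag⁺] = 4.84×10⁻⁶ mol/L

4.84×10⁻⁶ M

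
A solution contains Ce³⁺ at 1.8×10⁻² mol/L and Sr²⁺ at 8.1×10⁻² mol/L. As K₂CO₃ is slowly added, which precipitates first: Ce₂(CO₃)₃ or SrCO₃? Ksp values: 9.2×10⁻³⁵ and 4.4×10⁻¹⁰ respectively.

Each salt precipitates once Q = Ksp for that salt.
For Ce₂(CO₃)₃: [CO₃²⁻] = (Ksp/[Ce³⁺]^2)^(1/3) = 6.6×10⁻¹¹ mol/L
For SrCO₃: [CO₃²⁻] = (Ksp/[Sr²⁺]) = 5.4×10⁻⁹ mol/L
The smaller threshold [CO₃²⁻] is reached first, so Ce₂(CO₃)₃ precipitates first.

Ce₂(CO₃)₃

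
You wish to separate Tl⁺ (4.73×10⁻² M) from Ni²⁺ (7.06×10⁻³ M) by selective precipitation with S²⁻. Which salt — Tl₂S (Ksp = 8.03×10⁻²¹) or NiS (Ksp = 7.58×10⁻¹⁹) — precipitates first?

Precipitation of each salt begins when its ion product equals Ksp.
For Tl₂S: [S²⁻] = (Ksp/[Tl⁺]^2) = 3.59×10⁻¹⁸ M
For NiS: [S²⁻] = (Ksp/[Ni²⁺]) = 1.07×10⁻¹⁶ M
Since Tl₂S needs less S²⁻ to reach saturation, it precipitates first.

Tl₂S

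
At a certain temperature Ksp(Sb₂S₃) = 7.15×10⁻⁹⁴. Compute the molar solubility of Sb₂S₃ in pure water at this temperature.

Sb₂S₃(s) ⇌ 2 Sb³⁺(aq) + 3 S²⁻(aq)
If s mol/L of Sb₂S₃ dissolves, [Sb³⁺] = 2s and [S²⁻] = 3s.
Ksp = [Sb³⁺]^2[S²⁻]^3 = (2s)^2 · (3s)^3 = 108s^5
108s^5 = 7.15×10⁻⁹⁴  ⇒  s^5 = 6.62×10⁻⁹⁶
Taking the 5th root, s = 9.21×10⁻²⁰ mol L⁻¹.

9.21×10⁻²⁰ M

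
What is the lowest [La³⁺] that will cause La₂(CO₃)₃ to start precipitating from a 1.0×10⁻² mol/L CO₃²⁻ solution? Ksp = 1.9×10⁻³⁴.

1.4×10⁻¹⁴ M

Precipitation of each salt begins when its ion product equals Ksp.
La₂(CO₃)₃(s) ⇌ 2 La³⁺(aq) + 3 CO₃²⁻(aq)
Ksp = [La³⁺]^2[CO₃²⁻]^3 = [La³⁺]^2(1.0×10⁻²)^3
[La³⁺]^2 = 1.9×10⁻³⁴ / (1.0×10⁻²)^3 = 1.9×10⁻²⁸
[La³⁺] = 1.4×10⁻¹⁴ mol/L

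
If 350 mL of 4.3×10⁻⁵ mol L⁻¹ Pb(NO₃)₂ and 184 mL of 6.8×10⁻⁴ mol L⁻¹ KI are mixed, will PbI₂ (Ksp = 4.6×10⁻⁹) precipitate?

After mixing, V = 350 mL + 184 mL = 534 mL.
[Pb²⁺] = (4.3×10⁻⁵)(350)/534 = 2.8×10⁻⁵ mol L⁻¹
[I⁻] = (6.8×10⁻⁴)(184)/534 = 2.3×10⁻⁴ mol L⁻¹
Q = [Pb²⁺][I⁻]^2 = 1.5×10⁻¹²
Q = 1.5×10⁻¹² < Ksp = 4.6×10⁻⁹, so the solution is unsaturated and no precipitate forms.

No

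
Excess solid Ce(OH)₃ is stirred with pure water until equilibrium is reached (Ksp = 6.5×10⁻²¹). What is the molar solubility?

3.9×10⁻⁶ M

Ce(OH)₃(s) ⇌ Ce³⁺(aq) + 3 OH⁻(aq)
Let s be the molar solubility. Then [Ce³⁺] = s and [OH⁻] = 3s.
Ksp = [Ce³⁺][OH⁻]^3 = s · (3s)^3 = 27s^4
27s^4 = 6.5×10⁻²¹  ⇒  s^4 = 2.4×10⁻²²
Taking the 4th root, s = 3.9×10⁻⁶ M.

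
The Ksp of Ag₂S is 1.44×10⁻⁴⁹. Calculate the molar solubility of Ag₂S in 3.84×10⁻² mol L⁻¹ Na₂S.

Ag₂S(s) ⇌ 2 Ag⁺(aq) + S²⁻(aq)
The solution already contains S²⁻ at 3.84×10⁻² mol L⁻¹. Let s be the molar solubility of Ag₂S.
[S²⁻] ≈ 3.84×10⁻² mol L⁻¹ (common ion dominates); [Ag⁺] = 2s.
Ksp = [Ag⁺]^2[S²⁻] = (2s)^2(3.84×10⁻²)
(2s)^2 = 1.44×10⁻⁴⁹ / (3.84×10⁻²) = 3.75×10⁻⁴⁸
s = 9.68×10⁻²⁵ mol L⁻¹

9.68×10⁻²⁵ M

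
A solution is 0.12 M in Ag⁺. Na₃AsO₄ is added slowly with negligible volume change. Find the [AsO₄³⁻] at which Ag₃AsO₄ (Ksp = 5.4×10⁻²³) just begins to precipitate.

3.1×10⁻²⁰ M

Each salt precipitates once Q = Ksp for that salt.
Ag₃AsO₄(s) ⇌ 3 Ag⁺(aq) + AsO₄³⁻(aq)
Ksp = [Ag⁺]^3[AsO₄³⁻] = [AsO₄³⁻](0.12)^3
[AsO₄³⁻] = 5.4×10⁻²³ / (0.12)^3 = 3.1×10⁻²⁰
[AsO₄³⁻] = 3.1×10⁻²⁰ M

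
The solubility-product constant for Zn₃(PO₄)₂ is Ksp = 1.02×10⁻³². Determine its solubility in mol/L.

1.57×10⁻⁷ M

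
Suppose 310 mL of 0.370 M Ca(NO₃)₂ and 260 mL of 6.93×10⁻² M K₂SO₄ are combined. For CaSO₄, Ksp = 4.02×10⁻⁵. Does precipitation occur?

Yes

Total volume after mixing = 310 + 260 = 570 mL.
[Ca²⁺] = (0.370)(310)/570 = 0.201 M
[SO₄²⁻] = (6.93×10⁻²)(260)/570 = 3.16×10⁻² M
Q = [Ca²⁺][SO₄²⁻] = 6.36×10⁻³
Q = 6.36×10⁻³ > Ksp = 4.02×10⁻⁵, so the solution is supersaturated and CaSO₄ precipitates.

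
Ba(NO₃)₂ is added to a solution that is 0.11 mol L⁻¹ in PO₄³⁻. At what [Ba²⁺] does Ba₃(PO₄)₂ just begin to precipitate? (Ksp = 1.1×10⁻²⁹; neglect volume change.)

9.7×10⁻¹⁰ M

A salt starts to precipitate once the ion product Q reaches its Ksp.
Ba₃(PO₄)₂(s) ⇌ 3 Ba²⁺(aq) + 2 PO₄³⁻(aq)
Ksp = [Ba²⁺]^3[PO₄³⁻]^2 = [Ba²⁺]^3(0.11)^2
[Ba²⁺]^3 = 1.1×10⁻²⁹ / (0.11)^2 = 9.1×10⁻²⁸
[Ba²⁺] = 9.7×10⁻¹⁰ mol L⁻¹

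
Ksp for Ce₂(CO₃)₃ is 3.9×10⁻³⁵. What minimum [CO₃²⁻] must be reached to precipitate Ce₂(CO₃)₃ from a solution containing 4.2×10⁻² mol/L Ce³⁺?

Precipitation of each salt begins when its ion product equals Ksp.
Ce₂(CO₃)₃(s) ⇌ 2 Ce³⁺(aq) + 3 CO₃²⁻(aq)
Ksp = [Ce³⁺]^2[CO₃²⁻]^3 = [CO₃²⁻]^3(4.2×10⁻²)^2
[CO₃²⁻]^3 = 3.9×10⁻³⁵ / (4.2×10⁻²)^2 = 2.2×10⁻³²
[CO₃²⁻] = 2.8×10⁻¹¹ mol/L

2.8×10⁻¹¹ M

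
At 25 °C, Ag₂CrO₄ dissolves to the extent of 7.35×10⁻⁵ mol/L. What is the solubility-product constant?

Ksp = 1.59×10⁻¹²

Ag₂CrO₄(s) ⇌ 2 Ag⁺(aq) + CrO₄²⁻(aq)
If s mol/L of Ag₂CrO₄ dissolves, [Ag⁺] = 2s and [CrO₄²⁻] = s.
Ksp = [Ag⁺]^2[CrO₄²⁻] = (2s)^2 · s = 4s^3
Ksp = 4 × (7.35×10⁻⁵)^3 = 1.59×10⁻¹²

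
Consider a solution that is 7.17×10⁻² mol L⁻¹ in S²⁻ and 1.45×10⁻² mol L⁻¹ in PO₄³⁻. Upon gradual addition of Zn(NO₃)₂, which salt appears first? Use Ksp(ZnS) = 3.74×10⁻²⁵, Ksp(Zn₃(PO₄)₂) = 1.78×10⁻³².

ZnS

The threshold for precipitation is Q = Ksp.
For ZnS: [Zn²⁺] = (Ksp/[S²⁻]) = 5.22×10⁻²⁴ mol L⁻¹
For Zn₃(PO₄)₂: [Zn²⁺] = (Ksp/[PO₄³⁻]^2)^(1/3) = 4.39×10⁻¹⁰ mol L⁻¹
ZnS requires the lower [Zn²⁺], so it precipitates first.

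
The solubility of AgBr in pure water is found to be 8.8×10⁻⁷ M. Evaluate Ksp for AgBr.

AgBr(s) ⇌ Ag⁺(aq) + Br⁻(aq)
Call the molar solubility s, so that [Ag⁺] = s and [Br⁻] = s.
Ksp = [Ag⁺][Br⁻] = s · s = s^2
Ksp = (8.8×10⁻⁷)^2 = 7.7×10⁻¹³

Ksp = 7.7×10⁻¹³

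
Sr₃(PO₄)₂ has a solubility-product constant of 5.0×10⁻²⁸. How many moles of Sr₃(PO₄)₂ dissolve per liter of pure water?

1.4×10⁻⁶ M

Sr₃(PO₄)₂(s) ⇌ 3 Sr²⁺(aq) + 2 PO₄³⁻(aq)
With molar solubility s: [Sr²⁺] = 3s, [PO₄³⁻] = 2s.
Ksp = [Sr²⁺]^3[PO₄³⁻]^2 = (3s)^3 · (2s)^2 = 108s^5
108s^5 = 5.0×10⁻²⁸  ⇒  s^5 = 4.6×10⁻³⁰
s = (4.6×10⁻³⁰)^(1/5) = 1.4×10⁻⁶ mol L⁻¹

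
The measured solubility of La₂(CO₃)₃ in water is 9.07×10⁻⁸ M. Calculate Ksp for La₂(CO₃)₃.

La₂(CO₃)₃(s) ⇌ 2 La³⁺(aq) + 3 CO₃²⁻(aq)
For each mole of La₂(CO₃)₃ that dissolves per liter, [La³⁺] = 2s and [CO₃²⁻] = 3s; let s denote this solubility.
Ksp = [La³⁺]^2[CO₃²⁻]^3 = (2s)^2 · (3s)^3 = 108s^5
Ksp = 108 × (9.07×10⁻⁸)^5 = 6.63×10⁻³⁴

Ksp = 6.63×10⁻³⁴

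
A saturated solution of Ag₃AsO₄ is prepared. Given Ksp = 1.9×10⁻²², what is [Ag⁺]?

4.9×10⁻⁶ M

Ag₃AsO₄(s) ⇌ 3 Ag⁺(aq) + AsO₄³⁻(aq)
For each mole of Ag₃AsO₄ that dissolves per liter, [Ag⁺] = 3s and [AsO₄³⁻] = s; let s denote this solubility.
Ksp = [Ag⁺]^3[AsO₄³⁻] = (3s)^3 · s = 27s^4 = 1.9×10⁻²²
s = 1.6×10⁻⁶ M
[Ag⁺] = 3s = 4.9×10⁻⁶ M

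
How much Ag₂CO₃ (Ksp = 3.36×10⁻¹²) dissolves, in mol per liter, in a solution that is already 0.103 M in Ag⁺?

Ag₂CO₃(s) ⇌ 2 Ag⁺(aq) + CO₃²⁻(aq)
Let s be the solubility of Ag₂CO₃ here. The common ion gives [Ag⁺] ≈ 0.103 M, and [CO₃²⁻] = s.
Ksp = [Ag⁺]^2[CO₃²⁻] = (0.103)^2s
s = 3.36×10⁻¹² / (0.103)^2 = 3.17×10⁻¹⁰
s = 3.17×10⁻¹⁰ M

3.17×10⁻¹⁰ M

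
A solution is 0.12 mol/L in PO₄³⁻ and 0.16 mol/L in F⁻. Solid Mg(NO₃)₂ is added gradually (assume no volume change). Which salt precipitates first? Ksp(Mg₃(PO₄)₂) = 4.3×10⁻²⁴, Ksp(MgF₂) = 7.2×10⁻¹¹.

MgF₂

Precipitation begins when Q = Ksp.
For Mg₃(PO₄)₂: [Mg²⁺] = (Ksp/[PO₄³⁻]^2)^(1/3) = 6.7×10⁻⁸ mol/L
For MgF₂: [Mg²⁺] = (Ksp/[F⁻]^2) = 2.8×10⁻⁹ mol/L
The smaller threshold [Mg²⁺] is reached first, so MgF₂ precipitates first.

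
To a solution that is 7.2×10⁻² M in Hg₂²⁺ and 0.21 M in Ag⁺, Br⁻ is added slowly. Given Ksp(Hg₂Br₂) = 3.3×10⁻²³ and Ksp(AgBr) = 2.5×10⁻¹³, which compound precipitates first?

A salt starts to precipitate once the ion product Q reaches its Ksp.
For Hg₂Br₂: [Br⁻] = (Ksp/[Hg₂²⁺])^(1/2) = 2.1×10⁻¹¹ M
For AgBr: [Br⁻] = (Ksp/[Ag⁺]) = 1.2×10⁻¹² M
Since AgBr needs less Br⁻ to reach saturation, it precipitates first.

AgBr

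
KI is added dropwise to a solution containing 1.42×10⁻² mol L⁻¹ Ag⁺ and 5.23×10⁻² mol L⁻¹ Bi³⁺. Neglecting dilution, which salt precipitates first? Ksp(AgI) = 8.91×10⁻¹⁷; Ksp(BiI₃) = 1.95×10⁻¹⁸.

AgI

Precipitation of each salt begins when its ion product equals Ksp.
For AgI: [I⁻] = (Ksp/[Ag⁺]) = 6.27×10⁻¹⁵ mol L⁻¹
For BiI₃: [I⁻] = (Ksp/[Bi³⁺])^(1/3) = 3.34×10⁻⁶ mol L⁻¹
Since AgI needs less I⁻ to reach saturation, it precipitates first.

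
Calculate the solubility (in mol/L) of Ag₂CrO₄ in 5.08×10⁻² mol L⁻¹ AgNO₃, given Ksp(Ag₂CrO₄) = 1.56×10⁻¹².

Ag₂CrO₄(s) ⇌ 2 Ag⁺(aq) + CrO₄²⁻(aq)
Ag⁺ is already present at 5.08×10⁻² mol L⁻¹. If s mol/L of Ag₂CrO₄ dissolves, [CrO₄²⁻] = s while [Ag⁺] ≈ 5.08×10⁻² mol L⁻¹.
Ksp = [Ag⁺]^2[CrO₄²⁻] = (5.08×10⁻²)^2s
s = 1.56×10⁻¹² / (5.08×10⁻²)^2 = 6.05×10⁻¹⁰
s = 6.05×10⁻¹⁰ mol L⁻¹

6.05×10⁻¹⁰ M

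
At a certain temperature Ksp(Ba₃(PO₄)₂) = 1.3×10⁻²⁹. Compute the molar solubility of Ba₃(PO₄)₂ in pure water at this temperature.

6.5×10⁻⁷ M

Ba₃(PO₄)₂(s) ⇌ 3 Ba²⁺(aq) + 2 PO₄³⁻(aq)
Let s be the molar solubility. Then [Ba²⁺] = 3s and [PO₄³⁻] = 2s.
Ksp = [Ba²⁺]^3[PO₄³⁻]^2 = (3s)^3 · (2s)^2 = 108s^5
108s^5 = 1.3×10⁻²⁹  ⇒  s^5 = 1.2×10⁻³¹
s = (1.2×10⁻³¹)^(1/5) = 6.5×10⁻⁷ mol L⁻¹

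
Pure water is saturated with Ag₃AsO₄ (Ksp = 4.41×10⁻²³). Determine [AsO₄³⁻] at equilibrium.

Ag₃AsO₄(s) ⇌ 3 Ag⁺(aq) + AsO₄³⁻(aq)
With molar solubility s: [Ag⁺] = 3s, [AsO₄³⁻] = s.
Ksp = [Ag⁺]^3[AsO₄³⁻] = (3s)^3 · s = 27s^4 = 4.41×10⁻²³
s = 1.13×10⁻⁶ mol L⁻¹
[AsO₄³⁻] = s = 1.13×10⁻⁶ mol L⁻¹

1.13×10⁻⁶ M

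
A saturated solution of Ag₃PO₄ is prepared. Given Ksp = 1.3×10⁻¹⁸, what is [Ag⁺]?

Ag₃PO₄(s) ⇌ 3 Ag⁺(aq) + PO₄³⁻(aq)
With molar solubility s: [Ag⁺] = 3s, [PO₄³⁻] = s.
Ksp = [Ag⁺]^3[PO₄³⁻] = (3s)^3 · s = 27s^4 = 1.3×10⁻¹⁸
s = 1.5×10⁻⁵ mol/L
[Ag⁺] = 3s = 4.4×10⁻⁵ mol/L

4.4×10⁻⁵ M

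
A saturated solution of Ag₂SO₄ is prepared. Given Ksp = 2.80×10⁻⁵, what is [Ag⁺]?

Ag₂SO₄(s) ⇌ 2 Ag⁺(aq) + SO₄²⁻(aq)
Let s be the molar solubility. Then [Ag⁺] = 2s and [SO₄²⁻] = s.
Ksp = [Ag⁺]^2[SO₄²⁻] = (2s)^2 · s = 4s^3 = 2.80×10⁻⁵
s = 1.91×10⁻² mol/L
[Ag⁺] = 2s = 3.83×10⁻² mol/L

3.83×10⁻² M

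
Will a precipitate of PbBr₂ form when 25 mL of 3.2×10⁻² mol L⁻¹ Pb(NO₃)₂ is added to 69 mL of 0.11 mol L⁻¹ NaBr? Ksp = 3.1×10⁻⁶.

Yes

After mixing, V = 25 mL + 69 mL = 94 mL.
[Pb²⁺] = (3.2×10⁻²)(25)/94 = 8.5×10⁻³ mol L⁻¹
[Br⁻] = (0.11)(69)/94 = 8.1×10⁻² mol L⁻¹
Q = [Pb²⁺][Br⁻]^2 = 5.5×10⁻⁵
Since Q (5.5×10⁻⁵) exceeds Ksp (3.1×10⁻⁶), PbBr₂ will precipitate.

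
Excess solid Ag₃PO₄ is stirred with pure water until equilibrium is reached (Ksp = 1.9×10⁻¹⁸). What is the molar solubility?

1.6×10⁻⁵ M

Ag₃PO₄(s) ⇌ 3 Ag⁺(aq) + PO₄³⁻(aq)
With molar solubility s: [Ag⁺] = 3s, [PO₄³⁻] = s.
Ksp = [Ag⁺]^3[PO₄³⁻] = (3s)^3 · s = 27s^4
27s^4 = 1.9×10⁻¹⁸  ⇒  s^4 = 7.0×10⁻²⁰
Taking the 4th root, s = 1.6×10⁻⁵ M.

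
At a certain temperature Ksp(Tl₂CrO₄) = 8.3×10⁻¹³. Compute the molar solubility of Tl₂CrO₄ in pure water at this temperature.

5.9×10⁻⁵ M

Tl₂CrO₄(s) ⇌ 2 Tl⁺(aq) + CrO₄²⁻(aq)
Call the molar solubility s, so that [Tl⁺] = 2s and [CrO₄²⁻] = s.
Ksp = [Tl⁺]^2[CrO₄²⁻] = (2s)^2 · s = 4s^3
4s^3 = 8.3×10⁻¹³  ⇒  s^3 = 2.1×10⁻¹³
s = (2.1×10⁻¹³)^(1/3) = 5.9×10⁻⁵ mol L⁻¹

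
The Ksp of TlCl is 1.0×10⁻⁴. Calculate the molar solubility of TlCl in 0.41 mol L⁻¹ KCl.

TlCl(s) ⇌ Tl⁺(aq) + Cl⁻(aq)
Cl⁻ is already present at 0.41 mol L⁻¹. If s mol/L of TlCl dissolves, [Tl⁺] = s while [Cl⁻] ≈ 0.41 mol L⁻¹.
Ksp = [Tl⁺][Cl⁻] = s(0.41)
s = 1.0×10⁻⁴ / (0.41) = 2.4×10⁻⁴
s = 2.4×10⁻⁴ mol L⁻¹

2.4×10⁻⁴ M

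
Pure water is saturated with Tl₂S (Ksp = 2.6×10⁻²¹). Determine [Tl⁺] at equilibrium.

Tl₂S(s) ⇌ 2 Tl⁺(aq) + S²⁻(aq)
With molar solubility s: [Tl⁺] = 2s, [S²⁻] = s.
Ksp = [Tl⁺]^2[S²⁻] = (2s)^2 · s = 4s^3 = 2.6×10⁻²¹
s = 8.7×10⁻⁸ M
[Tl⁺] = 2s = 1.7×10⁻⁷ M

1.7×10⁻⁷ M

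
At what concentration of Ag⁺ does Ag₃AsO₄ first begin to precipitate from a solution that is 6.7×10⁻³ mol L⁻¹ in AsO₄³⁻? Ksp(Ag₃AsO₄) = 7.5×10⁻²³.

2.2×10⁻⁷ M

A salt starts to precipitate once the ion product Q reaches its Ksp.
Ag₃AsO₄(s) ⇌ 3 Ag⁺(aq) + AsO₄³⁻(aq)
Ksp = [Ag⁺]^3[AsO₄³⁻] = [Ag⁺]^3(6.7×10⁻³)
[Ag⁺]^3 = 7.5×10⁻²³ / (6.7×10⁻³) = 1.1×10⁻²⁰
[Ag⁺] = 2.2×10⁻⁷ mol L⁻¹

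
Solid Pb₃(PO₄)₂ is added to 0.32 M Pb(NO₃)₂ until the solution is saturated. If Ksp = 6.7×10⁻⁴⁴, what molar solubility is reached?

7.1×10⁻²² M

Pb₃(PO₄)₂(s) ⇌ 3 Pb²⁺(aq) + 2 PO₄³⁻(aq)
Pb²⁺ is already present at 0.32 M. If s mol/L of Pb₃(PO₄)₂ dissolves, [PO₄³⁻] = 2s while [Pb²⁺] ≈ 0.32 M.
Ksp = [Pb²⁺]^3[PO₄³⁻]^2 = (0.32)^3(2s)^2
(2s)^2 = 6.7×10⁻⁴⁴ / (0.32)^3 = 2.0×10⁻⁴²
s = 7.1×10⁻²² M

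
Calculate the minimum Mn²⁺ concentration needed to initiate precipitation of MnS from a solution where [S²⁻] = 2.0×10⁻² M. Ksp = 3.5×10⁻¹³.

1.8×10⁻¹¹ M

Each salt precipitates once Q = Ksp for that salt.
MnS(s) ⇌ Mn²⁺(aq) + S²⁻(aq)
Ksp = [Mn²⁺][S²⁻] = [Mn²⁺](2.0×10⁻²)
[Mn²⁺] = 3.5×10⁻¹³ / (2.0×10⁻²) = 1.8×10⁻¹¹
[Mn²⁺] = 1.8×10⁻¹¹ M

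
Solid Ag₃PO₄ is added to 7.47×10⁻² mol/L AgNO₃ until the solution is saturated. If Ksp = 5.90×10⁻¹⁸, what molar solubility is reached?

Ag₃PO₄(s) ⇌ 3 Ag⁺(aq) + PO₄³⁻(aq)
Ag⁺ is already present at 7.47×10⁻² mol/L. If s mol/L of Ag₃PO₄ dissolves, [PO₄³⁻] = s while [Ag⁺] ≈ 7.47×10⁻² mol/L.
Ksp = [Ag⁺]^3[PO₄³⁻] = (7.47×10⁻²)^3s
s = 5.90×10⁻¹⁸ / (7.47×10⁻²)^3 = 1.42×10⁻¹⁴
s = 1.42×10⁻¹⁴ mol/L

1.42×10⁻¹⁴ M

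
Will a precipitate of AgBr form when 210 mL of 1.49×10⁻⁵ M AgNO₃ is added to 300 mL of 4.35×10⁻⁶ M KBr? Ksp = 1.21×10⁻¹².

Yes

The combined volume is 510 mL.
[Ag⁺] = (1.49×10⁻⁵)(210)/510 = 6.14×10⁻⁶ M
[Br⁻] = (4.35×10⁻⁶)(300)/510 = 2.56×10⁻⁶ M
Q = [Ag⁺][Br⁻] = 1.57×10⁻¹¹
Since Q (1.57×10⁻¹¹) exceeds Ksp (1.21×10⁻¹²), AgBr will precipitate.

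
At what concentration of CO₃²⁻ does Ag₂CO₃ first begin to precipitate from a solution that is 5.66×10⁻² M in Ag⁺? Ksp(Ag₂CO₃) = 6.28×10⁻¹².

1.96×10⁻⁹ M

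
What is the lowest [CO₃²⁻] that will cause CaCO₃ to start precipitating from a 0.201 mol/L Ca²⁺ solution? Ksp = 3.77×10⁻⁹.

Precipitation begins when Q = Ksp.
CaCO₃(s) ⇌ Ca²⁺(aq) + CO₃²⁻(aq)
Ksp = [Ca²⁺][CO₃²⁻] = [CO₃²⁻](0.201)
[CO₃²⁻] = 3.77×10⁻⁹ / (0.201) = 1.88×10⁻⁸
[CO₃²⁻] = 1.88×10⁻⁸ mol/L

1.88×10⁻⁸ M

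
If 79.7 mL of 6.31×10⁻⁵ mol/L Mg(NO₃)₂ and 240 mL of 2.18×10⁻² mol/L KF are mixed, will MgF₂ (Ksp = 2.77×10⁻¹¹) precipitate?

Total volume after mixing = 79.7 + 240 = 319.7 mL.
[Mg²⁺] = (6.31×10⁻⁵)(79.7)/319.7 = 1.57×10⁻⁵ mol/L
[F⁻] = (2.18×10⁻²)(240)/319.7 = 1.64×10⁻² mol/L
Q = [Mg²⁺][F⁻]^2 = 4.21×10⁻⁹
Since Q (4.21×10⁻⁹) exceeds Ksp (2.77×10⁻¹¹), MgF₂ will precipitate.

Yes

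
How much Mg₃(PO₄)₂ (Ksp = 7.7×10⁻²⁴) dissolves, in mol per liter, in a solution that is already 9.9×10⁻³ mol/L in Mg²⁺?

Mg₃(PO₄)₂(s) ⇌ 3 Mg²⁺(aq) + 2 PO₄³⁻(aq)
With Mg²⁺ already at 9.9×10⁻³ mol/L and s small, take [Mg²⁺] ≈ 9.9×10⁻³ mol/L and [PO₄³⁻] = 2s.
Ksp = [Mg²⁺]^3[PO₄³⁻]^2 = (9.9×10⁻³)^3(2s)^2
(2s)^2 = 7.7×10⁻²⁴ / (9.9×10⁻³)^3 = 7.9×10⁻¹⁸
s = 1.4×10⁻⁹ mol/L

1.4×10⁻⁹ M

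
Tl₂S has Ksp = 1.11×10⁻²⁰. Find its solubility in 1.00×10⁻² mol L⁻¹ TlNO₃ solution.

Tl₂S(s) ⇌ 2 Tl⁺(aq) + S²⁻(aq)
With Tl⁺ already at 1.00×10⁻² mol L⁻¹ and s small, take [Tl⁺] ≈ 1.00×10⁻² mol L⁻¹ and [S²⁻] = s.
Ksp = [Tl⁺]^2[S²⁻] = (1.00×10⁻²)^2s
s = 1.11×10⁻²⁰ / (1.00×10⁻²)^2 = 1.11×10⁻¹⁶
s = 1.11×10⁻¹⁶ mol L⁻¹

1.11×10⁻¹⁶ M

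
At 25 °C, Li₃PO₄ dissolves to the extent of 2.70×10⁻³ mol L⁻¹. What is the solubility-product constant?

Ksp = 1.43×10⁻⁹

Li₃PO₄(s) ⇌ 3 Li⁺(aq) + PO₄³⁻(aq)
With molar solubility s: [Li⁺] = 3s, [PO₄³⁻] = s.
Ksp = [Li⁺]^3[PO₄³⁻] = (3s)^3 · s = 27s^4
Ksp = 27 × (2.70×10⁻³)^4 = 1.43×10⁻⁹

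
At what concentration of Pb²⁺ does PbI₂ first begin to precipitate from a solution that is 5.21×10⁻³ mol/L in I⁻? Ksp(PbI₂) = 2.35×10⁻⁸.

Each salt precipitates once Q = Ksp for that salt.
PbI₂(s) ⇌ Pb²⁺(aq) + 2 I⁻(aq)
Ksp = [Pb²⁺][I⁻]^2 = [Pb²⁺](5.21×10⁻³)^2
[Pb²⁺] = 2.35×10⁻⁸ / (5.21×10⁻³)^2 = 8.66×10⁻⁴
[Pb²⁺] = 8.66×10⁻⁴ mol/L

8.66×10⁻⁴ M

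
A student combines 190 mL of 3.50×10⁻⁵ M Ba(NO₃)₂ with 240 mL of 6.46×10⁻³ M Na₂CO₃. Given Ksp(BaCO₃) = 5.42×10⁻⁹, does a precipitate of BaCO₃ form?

After mixing, V = 190 mL + 240 mL = 430 mL.
[Ba²⁺] = (3.50×10⁻⁵)(190)/430 = 1.55×10⁻⁵ M
[CO₃²⁻] = (6.46×10⁻³)(240)/430 = 3.61×10⁻³ M
Q = [Ba²⁺][CO₃²⁻] = 5.58×10⁻⁸
Since Q (5.58×10⁻⁸) exceeds Ksp (5.42×10⁻⁹), BaCO₃ will precipitate.

Yes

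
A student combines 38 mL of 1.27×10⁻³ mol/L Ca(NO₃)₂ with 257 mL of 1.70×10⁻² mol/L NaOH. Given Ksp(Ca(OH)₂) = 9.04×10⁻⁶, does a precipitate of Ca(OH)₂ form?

No

Total volume after mixing = 38 + 257 = 295 mL.
[Ca²⁺] = (1.27×10⁻³)(38)/295 = 1.64×10⁻⁴ mol/L
[OH⁻] = (1.70×10⁻²)(257)/295 = 1.48×10⁻² mol/L
Q = [Ca²⁺][OH⁻]^2 = 3.59×10⁻⁸
Q = 3.59×10⁻⁸ < Ksp = 9.04×10⁻⁶, so the solution is unsaturated and no precipitate forms.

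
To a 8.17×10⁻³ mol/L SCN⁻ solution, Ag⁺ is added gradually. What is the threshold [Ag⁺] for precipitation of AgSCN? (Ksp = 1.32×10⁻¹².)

Precipitation of each salt begins when its ion product equals Ksp.
AgSCN(s) ⇌ Ag⁺(aq) + SCN⁻(aq)
Ksp = [Ag⁺][SCN⁻] = [Ag⁺](8.17×10⁻³)
[Ag⁺] = 1.32×10⁻¹² / (8.17×10⁻³) = 1.62×10⁻¹⁰
[Ag⁺] = 1.62×10⁻¹⁰ mol/L

1.62×10⁻¹⁰ M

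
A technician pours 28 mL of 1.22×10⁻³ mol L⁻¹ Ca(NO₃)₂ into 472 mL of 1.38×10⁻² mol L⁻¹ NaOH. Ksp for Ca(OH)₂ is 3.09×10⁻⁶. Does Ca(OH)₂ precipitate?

No

The combined volume is 500 mL.
[Ca²⁺] = (1.22×10⁻³)(28)/500 = 6.83×10⁻⁵ mol L⁻¹
[OH⁻] = (1.38×10⁻²)(472)/500 = 1.30×10⁻² mol L⁻¹
Q = [Ca²⁺][OH⁻]^2 = 1.16×10⁻⁸
Q = 1.16×10⁻⁸ < Ksp = 3.09×10⁻⁶, so the solution is unsaturated and no precipitate forms.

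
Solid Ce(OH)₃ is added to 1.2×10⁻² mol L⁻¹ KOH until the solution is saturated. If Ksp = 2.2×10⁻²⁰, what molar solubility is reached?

1.3×10⁻¹⁴ M

Ce(OH)₃(s) ⇌ Ce³⁺(aq) + 3 OH⁻(aq)
The solution already contains OH⁻ at 1.2×10⁻² mol L⁻¹. Let s be the molar solubility of Ce(OH)₃.
[OH⁻] ≈ 1.2×10⁻² mol L⁻¹ (common ion dominates); [Ce³⁺] = s.
Ksp = [Ce³⁺][OH⁻]^3 = s(1.2×10⁻²)^3
s = 2.2×10⁻²⁰ / (1.2×10⁻²)^3 = 1.3×10⁻¹⁴
s = 1.3×10⁻¹⁴ mol L⁻¹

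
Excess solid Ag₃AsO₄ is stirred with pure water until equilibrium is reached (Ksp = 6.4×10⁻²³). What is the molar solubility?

1.2×10⁻⁶ M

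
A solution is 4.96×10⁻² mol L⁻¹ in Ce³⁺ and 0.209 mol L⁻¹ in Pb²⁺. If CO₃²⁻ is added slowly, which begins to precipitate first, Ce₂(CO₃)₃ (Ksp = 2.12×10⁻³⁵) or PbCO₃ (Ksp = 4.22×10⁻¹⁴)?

PbCO₃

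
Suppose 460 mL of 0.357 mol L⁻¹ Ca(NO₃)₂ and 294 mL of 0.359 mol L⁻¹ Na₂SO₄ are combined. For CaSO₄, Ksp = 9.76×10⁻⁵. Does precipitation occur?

Yes

After mixing, V = 460 mL + 294 mL = 754 mL.
[Ca²⁺] = (0.357)(460)/754 = 0.218 mol L⁻¹
[SO₄²⁻] = (0.359)(294)/754 = 0.140 mol L⁻¹
Q = [Ca²⁺][SO₄²⁻] = 3.05×10⁻²
Because Q > Ksp (3.05×10⁻² vs 9.76×10⁻⁵), a precipitate of CaSO₄ forms.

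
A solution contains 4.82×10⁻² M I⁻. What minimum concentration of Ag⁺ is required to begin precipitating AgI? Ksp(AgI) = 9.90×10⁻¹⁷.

2.05×10⁻¹⁵ M

Precipitation begins when Q = Ksp.
AgI(s) ⇌ Ag⁺(aq) + I⁻(aq)
Ksp = [Ag⁺][I⁻] = [Ag⁺](4.82×10⁻²)
[Ag⁺] = 9.90×10⁻¹⁷ / (4.82×10⁻²) = 2.05×10⁻¹⁵
[Ag⁺] = 2.05×10⁻¹⁵ M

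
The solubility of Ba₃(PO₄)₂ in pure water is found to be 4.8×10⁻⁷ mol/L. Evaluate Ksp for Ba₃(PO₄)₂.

Ba₃(PO₄)₂(s) ⇌ 3 Ba²⁺(aq) + 2 PO₄³⁻(aq)
Let s be the molar solubility. Then [Ba²⁺] = 3s and [PO₄³⁻] = 2s.
Ksp = [Ba²⁺]^3[PO₄³⁻]^2 = (3s)^3 · (2s)^2 = 108s^5
Ksp = 108 × (4.8×10⁻⁷)^5 = 2.8×10⁻³⁰

Ksp = 2.8×10⁻³⁰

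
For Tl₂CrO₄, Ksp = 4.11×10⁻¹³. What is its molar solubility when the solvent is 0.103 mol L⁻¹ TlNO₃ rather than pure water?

Tl₂CrO₄(s) ⇌ 2 Tl⁺(aq) + CrO₄²⁻(aq)
Let s be the solubility of Tl₂CrO₄ here. The common ion gives [Tl⁺] ≈ 0.103 mol L⁻¹, and [CrO₄²⁻] = s.
Ksp = [Tl⁺]^2[CrO₄²⁻] = (0.103)^2s
s = 4.11×10⁻¹³ / (0.103)^2 = 3.87×10⁻¹¹
s = 3.87×10⁻¹¹ mol L⁻¹

3.87×10⁻¹¹ M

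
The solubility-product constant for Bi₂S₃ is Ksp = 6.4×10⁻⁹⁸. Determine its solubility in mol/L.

Bi₂S₃(s) ⇌ 2 Bi³⁺(aq) + 3 S²⁻(aq)
Call the molar solubility s, so that [Bi³⁺] = 2s and [S²⁻] = 3s.
Ksp = [Bi³⁺]^2[S²⁻]^3 = (2s)^2 · (3s)^3 = 108s^5
108s^5 = 6.4×10⁻⁹⁸  ⇒  s^5 = 5.9×10⁻¹⁰⁰
Taking the 5th root, s = 1.4×10⁻²⁰ M.

1.4×10⁻²⁰ M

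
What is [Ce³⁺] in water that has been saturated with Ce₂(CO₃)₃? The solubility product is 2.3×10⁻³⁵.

9.3×10⁻⁸ M

Ce₂(CO₃)₃(s) ⇌ 2 Ce³⁺(aq) + 3 CO₃²⁻(aq)
If s mol/L of Ce₂(CO₃)₃ dissolves, [Ce³⁺] = 2s and [CO₃²⁻] = 3s.
Ksp = [Ce³⁺]^2[CO₃²⁻]^3 = (2s)^2 · (3s)^3 = 108s^5 = 2.3×10⁻³⁵
s = 4.6×10⁻⁸ mol L⁻¹
[Ce³⁺] = 2s = 9.3×10⁻⁸ mol L⁻¹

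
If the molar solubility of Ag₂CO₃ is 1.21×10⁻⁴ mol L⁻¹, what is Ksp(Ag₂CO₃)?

Ag₂CO₃(s) ⇌ 2 Ag⁺(aq) + CO₃²⁻(aq)
For each mole of Ag₂CO₃ that dissolves per liter, [Ag⁺] = 2s and [CO₃²⁻] = s; let s denote this solubility.
Ksp = [Ag⁺]^2[CO₃²⁻] = (2s)^2 · s = 4s^3
Ksp = 4 × (1.21×10⁻⁴)^3 = 7.09×10⁻¹²

Ksp = 7.09×10⁻¹²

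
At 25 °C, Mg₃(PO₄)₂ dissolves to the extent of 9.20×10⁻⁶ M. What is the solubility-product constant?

Ksp = 7.12×10⁻²⁴

Mg₃(PO₄)₂(s) ⇌ 3 Mg²⁺(aq) + 2 PO₄³⁻(aq)
Call the molar solubility s, so that [Mg²⁺] = 3s and [PO₄³⁻] = 2s.
Ksp = [Mg²⁺]^3[PO₄³⁻]^2 = (3s)^3 · (2s)^2 = 108s^5
Ksp = 108 × (9.20×10⁻⁶)^5 = 7.12×10⁻²⁴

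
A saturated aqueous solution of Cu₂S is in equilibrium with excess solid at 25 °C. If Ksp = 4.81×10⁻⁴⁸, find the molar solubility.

1.06×10⁻¹⁶ M

Cu₂S(s) ⇌ 2 Cu⁺(aq) + S²⁻(aq)
If s mol/L of Cu₂S dissolves, [Cu⁺] = 2s and [S²⁻] = s.
Ksp = [Cu⁺]^2[S²⁻] = (2s)^2 · s = 4s^3
4s^3 = 4.81×10⁻⁴⁸  ⇒  s^3 = 1.20×10⁻⁴⁸
Taking the 3rd root, s = 1.06×10⁻¹⁶ M.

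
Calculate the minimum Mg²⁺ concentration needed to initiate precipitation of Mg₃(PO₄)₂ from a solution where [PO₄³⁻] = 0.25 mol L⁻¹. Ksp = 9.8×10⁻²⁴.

5.4×10⁻⁸ M

A salt starts to precipitate once the ion product Q reaches its Ksp.
Mg₃(PO₄)₂(s) ⇌ 3 Mg²⁺(aq) + 2 PO₄³⁻(aq)
Ksp = [Mg²⁺]^3[PO₄³⁻]^2 = [Mg²⁺]^3(0.25)^2
[Mg²⁺]^3 = 9.8×10⁻²⁴ / (0.25)^2 = 1.6×10⁻²²
[Mg²⁺] = 5.4×10⁻⁸ mol L⁻¹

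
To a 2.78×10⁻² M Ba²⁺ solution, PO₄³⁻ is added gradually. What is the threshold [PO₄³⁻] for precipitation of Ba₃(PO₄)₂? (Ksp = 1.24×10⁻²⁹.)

7.60×10⁻¹³ M

Precipitation of each salt begins when its ion product equals Ksp.
Ba₃(PO₄)₂(s) ⇌ 3 Ba²⁺(aq) + 2 PO₄³⁻(aq)
Ksp = [Ba²⁺]^3[PO₄³⁻]^2 = [PO₄³⁻]^2(2.78×10⁻²)^3
[PO₄³⁻]^2 = 1.24×10⁻²⁹ / (2.78×10⁻²)^3 = 5.77×10⁻²⁵
[PO₄³⁻] = 7.60×10⁻¹³ M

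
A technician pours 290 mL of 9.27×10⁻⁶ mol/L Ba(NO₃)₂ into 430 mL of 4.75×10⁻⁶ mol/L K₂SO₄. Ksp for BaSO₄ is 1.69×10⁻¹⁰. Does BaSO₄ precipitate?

No

The combined volume is 720 mL.
[Ba²⁺] = (9.27×10⁻⁶)(290)/720 = 3.73×10⁻⁶ mol/L
[SO₄²⁻] = (4.75×10⁻⁶)(430)/720 = 2.84×10⁻⁶ mol/L
Q = [Ba²⁺][SO₄²⁻] = 1.06×10⁻¹¹
Q = 1.06×10⁻¹¹ < Ksp = 1.69×10⁻¹⁰, so the solution is unsaturated and no precipitate forms.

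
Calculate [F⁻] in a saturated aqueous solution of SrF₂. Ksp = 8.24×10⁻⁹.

SrF₂(s) ⇌ Sr²⁺(aq) + 2 F⁻(aq)
With molar solubility s: [Sr²⁺] = s, [F⁻] = 2s.
Ksp = [Sr²⁺][F⁻]^2 = s · (2s)^2 = 4s^3 = 8.24×10⁻⁹
s = 1.27×10⁻³ M
[F⁻] = 2s = 2.54×10⁻³ M

2.54×10⁻³ M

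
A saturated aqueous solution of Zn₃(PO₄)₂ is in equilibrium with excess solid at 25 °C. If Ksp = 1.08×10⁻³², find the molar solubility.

Zn₃(PO₄)₂(s) ⇌ 3 Zn²⁺(aq) + 2 PO₄³⁻(aq)
With molar solubility s: [Zn²⁺] = 3s, [PO₄³⁻] = 2s.
Ksp = [Zn²⁺]^3[PO₄³⁻]^2 = (3s)^3 · (2s)^2 = 108s^5
108s^5 = 1.08×10⁻³²  ⇒  s^5 = 1.00×10⁻³⁴
s = (1.00×10⁻³⁴)^(1/5) = 1.58×10⁻⁷ mol L⁻¹

1.58×10⁻⁷ M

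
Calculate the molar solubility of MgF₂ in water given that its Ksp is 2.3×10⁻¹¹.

MgF₂(s) ⇌ Mg²⁺(aq) + 2 F⁻(aq)
Call the molar solubility s, so that [Mg²⁺] = s and [F⁻] = 2s.
Ksp = [Mg²⁺][F⁻]^2 = s · (2s)^2 = 4s^3
4s^3 = 2.3×10⁻¹¹  ⇒  s^3 = 5.8×10⁻¹²
s = 1.8×10⁻⁴ M

1.8×10⁻⁴ M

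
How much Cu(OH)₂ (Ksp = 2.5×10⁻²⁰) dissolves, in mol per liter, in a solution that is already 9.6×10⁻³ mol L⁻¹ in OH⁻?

Cu(OH)₂(s) ⇌ Cu²⁺(aq) + 2 OH⁻(aq)
With OH⁻ already at 9.6×10⁻³ mol L⁻¹ and s small, take [OH⁻] ≈ 9.6×10⁻³ mol L⁻¹ and [Cu²⁺] = s.
Ksp = [Cu²⁺][OH⁻]^2 = s(9.6×10⁻³)^2
s = 2.5×10⁻²⁰ / (9.6×10⁻³)^2 = 2.7×10⁻¹⁶
s = 2.7×10⁻¹⁶ mol L⁻¹

2.7×10⁻¹⁶ M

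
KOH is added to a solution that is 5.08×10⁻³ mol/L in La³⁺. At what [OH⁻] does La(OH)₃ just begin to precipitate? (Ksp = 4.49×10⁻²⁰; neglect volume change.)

Each salt precipitates once Q = Ksp for that salt.
La(OH)₃(s) ⇌ La³⁺(aq) + 3 OH⁻(aq)
Ksp = [La³⁺][OH⁻]^3 = [OH⁻]^3(5.08×10⁻³)
[OH⁻]^3 = 4.49×10⁻²⁰ / (5.08×10⁻³) = 8.84×10⁻¹⁸
[OH⁻] = 2.07×10⁻⁶ mol/L

2.07×10⁻⁶ M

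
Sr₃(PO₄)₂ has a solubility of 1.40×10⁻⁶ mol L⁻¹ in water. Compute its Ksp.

Sr₃(PO₄)₂(s) ⇌ 3 Sr²⁺(aq) + 2 PO₄³⁻(aq)
Let s be the molar solubility. Then [Sr²⁺] = 3s and [PO₄³⁻] = 2s.
Ksp = [Sr²⁺]^3[PO₄³⁻]^2 = (3s)^3 · (2s)^2 = 108s^5
Ksp = 108 × (1.40×10⁻⁶)^5 = 5.81×10⁻²⁸

Ksp = 5.81×10⁻²⁸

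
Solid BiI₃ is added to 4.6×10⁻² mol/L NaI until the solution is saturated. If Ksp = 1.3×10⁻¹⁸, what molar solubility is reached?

1.3×10⁻¹⁴ M

BiI₃(s) ⇌ Bi³⁺(aq) + 3 I⁻(aq)
Let s be the solubility of BiI₃ here. The common ion gives [I⁻] ≈ 4.6×10⁻² mol/L, and [Bi³⁺] = s.
Ksp = [Bi³⁺][I⁻]^3 = s(4.6×10⁻²)^3
s = 1.3×10⁻¹⁸ / (4.6×10⁻²)^3 = 1.3×10⁻¹⁴
s = 1.3×10⁻¹⁴ mol/L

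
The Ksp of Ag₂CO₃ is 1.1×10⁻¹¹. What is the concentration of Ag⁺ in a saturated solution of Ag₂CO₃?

2.8×10⁻⁴ M

Ag₂CO₃(s) ⇌ 2 Ag⁺(aq) + CO₃²⁻(aq)
With molar solubility s: [Ag⁺] = 2s, [CO₃²⁻] = s.
Ksp = [Ag⁺]^2[CO₃²⁻] = (2s)^2 · s = 4s^3 = 1.1×10⁻¹¹
s = 1.4×10⁻⁴ M
[Ag⁺] = 2s = 2.8×10⁻⁴ M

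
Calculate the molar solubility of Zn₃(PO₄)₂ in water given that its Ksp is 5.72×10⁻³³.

Zn₃(PO₄)₂(s) ⇌ 3 Zn²⁺(aq) + 2 PO₄³⁻(aq)
If s mol/L of Zn₃(PO₄)₂ dissolves, [Zn²⁺] = 3s and [PO₄³⁻] = 2s.
Ksp = [Zn²⁺]^3[PO₄³⁻]^2 = (3s)^3 · (2s)^2 = 108s^5
108s^5 = 5.72×10⁻³³  ⇒  s^5 = 5.30×10⁻³⁵
s = (5.30×10⁻³⁵)^(1/5) = 1.40×10⁻⁷ mol L⁻¹

1.40×10⁻⁷ M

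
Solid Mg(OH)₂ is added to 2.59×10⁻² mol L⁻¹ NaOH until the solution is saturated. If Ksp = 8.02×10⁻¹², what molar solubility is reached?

1.20×10⁻⁸ M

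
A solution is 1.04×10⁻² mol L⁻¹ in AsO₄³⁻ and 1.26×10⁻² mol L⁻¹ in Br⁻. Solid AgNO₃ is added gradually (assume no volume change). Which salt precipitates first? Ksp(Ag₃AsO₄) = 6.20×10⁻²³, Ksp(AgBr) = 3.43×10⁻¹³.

AgBr

Precipitation begins when Q = Ksp.
For Ag₃AsO₄: [Ag⁺] = (Ksp/[AsO₄³⁻])^(1/3) = 1.81×10⁻⁷ mol L⁻¹
For AgBr: [Ag⁺] = (Ksp/[Br⁻]) = 2.72×10⁻¹¹ mol L⁻¹
Since AgBr needs less Ag⁺ to reach saturation, it precipitates first.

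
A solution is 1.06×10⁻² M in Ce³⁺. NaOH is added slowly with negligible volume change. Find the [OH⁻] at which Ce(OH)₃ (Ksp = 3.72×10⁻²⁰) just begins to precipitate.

1.52×10⁻⁶ M

Precipitation of each salt begins when its ion product equals Ksp.
Ce(OH)₃(s) ⇌ Ce³⁺(aq) + 3 OH⁻(aq)
Ksp = [Ce³⁺][OH⁻]^3 = [OH⁻]^3(1.06×10⁻²)
[OH⁻]^3 = 3.72×10⁻²⁰ / (1.06×10⁻²) = 3.51×10⁻¹⁸
[OH⁻] = 1.52×10⁻⁶ M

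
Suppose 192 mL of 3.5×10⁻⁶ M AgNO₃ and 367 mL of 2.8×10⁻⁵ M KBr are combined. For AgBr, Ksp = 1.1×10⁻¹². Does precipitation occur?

Total volume after mixing = 192 + 367 = 559 mL.
[Ag⁺] = (3.5×10⁻⁶)(192)/559 = 1.2×10⁻⁶ M
[Br⁻] = (2.8×10⁻⁵)(367)/559 = 1.8×10⁻⁵ M
Q = [Ag⁺][Br⁻] = 2.2×10⁻¹¹
Q = 2.2×10⁻¹¹ > Ksp = 1.1×10⁻¹², so the solution is supersaturated and AgBr precipitates.

Yes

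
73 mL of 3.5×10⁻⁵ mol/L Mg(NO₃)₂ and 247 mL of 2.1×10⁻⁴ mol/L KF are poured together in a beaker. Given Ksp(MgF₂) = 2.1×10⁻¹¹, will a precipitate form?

Total volume after mixing = 73 + 247 = 320 mL.
[Mg²⁺] = (3.5×10⁻⁵)(73)/320 = 8.0×10⁻⁶ mol/L
[F⁻] = (2.1×10⁻⁴)(247)/320 = 1.6×10⁻⁴ mol/L
Q = [Mg²⁺][F⁻]^2 = 2.1×10⁻¹³
Since Q (2.1×10⁻¹³) is less than Ksp (2.1×10⁻¹¹), no MgF₂ precipitates.

No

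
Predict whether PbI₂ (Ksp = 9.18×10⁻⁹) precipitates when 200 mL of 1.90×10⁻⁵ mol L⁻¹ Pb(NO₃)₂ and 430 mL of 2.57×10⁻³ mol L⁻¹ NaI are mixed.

No

The combined volume is 630 mL.
[Pb²⁺] = (1.90×10⁻⁵)(200)/630 = 6.03×10⁻⁶ mol L⁻¹
[I⁻] = (2.57×10⁻³)(430)/630 = 1.75×10⁻³ mol L⁻¹
Q = [Pb²⁺][I⁻]^2 = 1.86×10⁻¹¹
Q < Ksp (1.86×10⁻¹¹ vs 9.18×10⁻⁹); the solution remains unsaturated and no precipitate forms.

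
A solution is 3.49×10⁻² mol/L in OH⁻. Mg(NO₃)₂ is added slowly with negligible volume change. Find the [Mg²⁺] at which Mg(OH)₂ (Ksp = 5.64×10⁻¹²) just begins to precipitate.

The threshold for precipitation is Q = Ksp.
Mg(OH)₂(s) ⇌ Mg²⁺(aq) + 2 OH⁻(aq)
Ksp = [Mg²⁺][OH⁻]^2 = [Mg²⁺](3.49×10⁻²)^2
[Mg²⁺] = 5.64×10⁻¹² / (3.49×10⁻²)^2 = 4.63×10⁻⁹
[Mg²⁺] = 4.63×10⁻⁹ mol/L

4.63×10⁻⁹ M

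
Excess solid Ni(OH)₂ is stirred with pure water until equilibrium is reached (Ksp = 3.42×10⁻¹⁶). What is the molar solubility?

Ni(OH)₂(s) ⇌ Ni²⁺(aq) + 2 OH⁻(aq)
For each mole of Ni(OH)₂ that dissolves per liter, [Ni²⁺] = s and [OH⁻] = 2s; let s denote this solubility.
Ksp = [Ni²⁺][OH⁻]^2 = s · (2s)^2 = 4s^3
4s^3 = 3.42×10⁻¹⁶  ⇒  s^3 = 8.55×10⁻¹⁷
Taking the 3rd root, s = 4.41×10⁻⁶ mol L⁻¹.

4.41×10⁻⁶ M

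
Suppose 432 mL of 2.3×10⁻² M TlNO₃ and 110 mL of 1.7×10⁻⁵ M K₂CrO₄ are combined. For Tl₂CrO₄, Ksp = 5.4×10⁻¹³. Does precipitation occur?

Yes

The combined volume is 542 mL.
[Tl⁺] = (2.3×10⁻²)(432)/542 = 1.8×10⁻² M
[CrO₄²⁻] = (1.7×10⁻⁵)(110)/542 = 3.5×10⁻⁶ M
Q = [Tl⁺]^2[CrO₄²⁻] = 1.2×10⁻⁹
Because Q > Ksp (1.2×10⁻⁹ vs 5.4×10⁻¹³), a precipitate of Tl₂CrO₄ forms.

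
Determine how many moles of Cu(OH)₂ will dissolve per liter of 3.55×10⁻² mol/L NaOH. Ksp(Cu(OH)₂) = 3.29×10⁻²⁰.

Cu(OH)₂(s) ⇌ Cu²⁺(aq) + 2 OH⁻(aq)
OH⁻ is already present at 3.55×10⁻² mol/L. If s mol/L of Cu(OH)₂ dissolves, [Cu²⁺] = s while [OH⁻] ≈ 3.55×10⁻² mol/L.
Ksp = [Cu²⁺][OH⁻]^2 = s(3.55×10⁻²)^2
s = 3.29×10⁻²⁰ / (3.55×10⁻²)^2 = 2.61×10⁻¹⁷
s = 2.61×10⁻¹⁷ mol/L

2.61×10⁻¹⁷ M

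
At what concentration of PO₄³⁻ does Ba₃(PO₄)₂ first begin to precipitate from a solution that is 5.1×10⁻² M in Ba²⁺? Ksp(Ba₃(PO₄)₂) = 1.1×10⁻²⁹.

Precipitation begins when Q = Ksp.
Ba₃(PO₄)₂(s) ⇌ 3 Ba²⁺(aq) + 2 PO₄³⁻(aq)
Ksp = [Ba²⁺]^3[PO₄³⁻]^2 = [PO₄³⁻]^2(5.1×10⁻²)^3
[PO₄³⁻]^2 = 1.1×10⁻²⁹ / (5.1×10⁻²)^3 = 8.3×10⁻²⁶
[PO₄³⁻] = 2.9×10⁻¹³ M

2.9×10⁻¹³ M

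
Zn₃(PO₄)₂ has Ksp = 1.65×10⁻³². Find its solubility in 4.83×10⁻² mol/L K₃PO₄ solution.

6.40×10⁻¹¹ M

Zn₃(PO₄)₂(s) ⇌ 3 Zn²⁺(aq) + 2 PO₄³⁻(aq)
PO₄³⁻ is already present at 4.83×10⁻² mol/L. If s mol/L of Zn₃(PO₄)₂ dissolves, [Zn²⁺] = 3s while [PO₄³⁻] ≈ 4.83×10⁻² mol/L.
Ksp = [Zn²⁺]^3[PO₄³⁻]^2 = (3s)^3(4.83×10⁻²)^2
(3s)^3 = 1.65×10⁻³² / (4.83×10⁻²)^2 = 7.07×10⁻³⁰
s = 6.40×10⁻¹¹ mol/L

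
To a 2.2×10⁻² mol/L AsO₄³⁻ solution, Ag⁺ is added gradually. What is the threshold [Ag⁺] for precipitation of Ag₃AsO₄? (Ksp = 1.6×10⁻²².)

Precipitation of each salt begins when its ion product equals Ksp.
Ag₃AsO₄(s) ⇌ 3 Ag⁺(aq) + AsO₄³⁻(aq)
Ksp = [Ag⁺]^3[AsO₄³⁻] = [Ag⁺]^3(2.2×10⁻²)
[Ag⁺]^3 = 1.6×10⁻²² / (2.2×10⁻²) = 7.3×10⁻²¹
[Ag⁺] = 1.9×10⁻⁷ mol/L

1.9×10⁻⁷ M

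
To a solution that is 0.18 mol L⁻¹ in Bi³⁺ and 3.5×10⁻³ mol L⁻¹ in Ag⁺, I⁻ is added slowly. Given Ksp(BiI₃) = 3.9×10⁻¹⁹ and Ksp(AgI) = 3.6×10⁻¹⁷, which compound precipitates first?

AgI

Precipitation begins when Q = Ksp.
For BiI₃: [I⁻] = (Ksp/[Bi³⁺])^(1/3) = 1.3×10⁻⁶ mol L⁻¹
For AgI: [I⁻] = (Ksp/[Ag⁺]) = 1.0×10⁻¹⁴ mol L⁻¹
The smaller threshold [I⁻] is reached first, so AgI precipitates first.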